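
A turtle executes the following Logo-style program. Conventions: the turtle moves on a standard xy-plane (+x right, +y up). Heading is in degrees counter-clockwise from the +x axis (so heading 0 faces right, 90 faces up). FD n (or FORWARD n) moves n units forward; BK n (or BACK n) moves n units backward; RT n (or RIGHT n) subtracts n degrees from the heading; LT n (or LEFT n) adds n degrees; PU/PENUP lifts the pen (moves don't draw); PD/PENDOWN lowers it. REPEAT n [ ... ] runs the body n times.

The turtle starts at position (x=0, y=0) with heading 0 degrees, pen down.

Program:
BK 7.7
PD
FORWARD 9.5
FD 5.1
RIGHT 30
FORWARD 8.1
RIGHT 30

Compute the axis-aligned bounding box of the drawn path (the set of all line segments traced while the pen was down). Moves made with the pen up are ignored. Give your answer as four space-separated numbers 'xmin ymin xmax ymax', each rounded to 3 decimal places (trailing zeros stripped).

Executing turtle program step by step:
Start: pos=(0,0), heading=0, pen down
BK 7.7: (0,0) -> (-7.7,0) [heading=0, draw]
PD: pen down
FD 9.5: (-7.7,0) -> (1.8,0) [heading=0, draw]
FD 5.1: (1.8,0) -> (6.9,0) [heading=0, draw]
RT 30: heading 0 -> 330
FD 8.1: (6.9,0) -> (13.915,-4.05) [heading=330, draw]
RT 30: heading 330 -> 300
Final: pos=(13.915,-4.05), heading=300, 4 segment(s) drawn

Segment endpoints: x in {-7.7, 0, 1.8, 6.9, 13.915}, y in {-4.05, 0}
xmin=-7.7, ymin=-4.05, xmax=13.915, ymax=0

Answer: -7.7 -4.05 13.915 0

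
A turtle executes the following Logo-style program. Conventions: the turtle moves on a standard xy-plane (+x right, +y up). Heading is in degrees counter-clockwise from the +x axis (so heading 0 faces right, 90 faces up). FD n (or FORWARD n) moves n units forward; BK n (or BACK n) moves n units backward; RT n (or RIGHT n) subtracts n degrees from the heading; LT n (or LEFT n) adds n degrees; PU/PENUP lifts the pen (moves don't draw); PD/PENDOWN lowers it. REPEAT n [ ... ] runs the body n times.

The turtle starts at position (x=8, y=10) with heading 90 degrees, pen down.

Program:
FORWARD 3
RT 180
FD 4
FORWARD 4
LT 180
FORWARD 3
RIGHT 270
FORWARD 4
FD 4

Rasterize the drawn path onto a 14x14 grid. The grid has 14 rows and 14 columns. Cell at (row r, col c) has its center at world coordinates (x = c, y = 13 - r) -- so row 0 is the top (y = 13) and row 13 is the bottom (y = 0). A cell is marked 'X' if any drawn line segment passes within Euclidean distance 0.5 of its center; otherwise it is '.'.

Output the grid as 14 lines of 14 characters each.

Segment 0: (8,10) -> (8,13)
Segment 1: (8,13) -> (8,9)
Segment 2: (8,9) -> (8,5)
Segment 3: (8,5) -> (8,8)
Segment 4: (8,8) -> (4,8)
Segment 5: (4,8) -> (0,8)

Answer: ........X.....
........X.....
........X.....
........X.....
........X.....
XXXXXXXXX.....
........X.....
........X.....
........X.....
..............
..............
..............
..............
..............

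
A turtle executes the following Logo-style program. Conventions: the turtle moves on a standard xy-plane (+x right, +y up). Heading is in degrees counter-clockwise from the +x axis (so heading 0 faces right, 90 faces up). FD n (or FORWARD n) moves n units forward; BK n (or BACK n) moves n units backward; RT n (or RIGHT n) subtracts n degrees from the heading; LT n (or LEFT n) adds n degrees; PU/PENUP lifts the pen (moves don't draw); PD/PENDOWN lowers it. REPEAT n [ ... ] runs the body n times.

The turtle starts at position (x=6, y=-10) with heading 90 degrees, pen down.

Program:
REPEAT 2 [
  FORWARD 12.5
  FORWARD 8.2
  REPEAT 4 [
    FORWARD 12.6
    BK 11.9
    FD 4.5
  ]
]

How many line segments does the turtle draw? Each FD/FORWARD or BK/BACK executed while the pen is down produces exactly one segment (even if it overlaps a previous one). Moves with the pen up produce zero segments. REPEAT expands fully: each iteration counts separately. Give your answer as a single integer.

Answer: 28

Derivation:
Executing turtle program step by step:
Start: pos=(6,-10), heading=90, pen down
REPEAT 2 [
  -- iteration 1/2 --
  FD 12.5: (6,-10) -> (6,2.5) [heading=90, draw]
  FD 8.2: (6,2.5) -> (6,10.7) [heading=90, draw]
  REPEAT 4 [
    -- iteration 1/4 --
    FD 12.6: (6,10.7) -> (6,23.3) [heading=90, draw]
    BK 11.9: (6,23.3) -> (6,11.4) [heading=90, draw]
    FD 4.5: (6,11.4) -> (6,15.9) [heading=90, draw]
    -- iteration 2/4 --
    FD 12.6: (6,15.9) -> (6,28.5) [heading=90, draw]
    BK 11.9: (6,28.5) -> (6,16.6) [heading=90, draw]
    FD 4.5: (6,16.6) -> (6,21.1) [heading=90, draw]
    -- iteration 3/4 --
    FD 12.6: (6,21.1) -> (6,33.7) [heading=90, draw]
    BK 11.9: (6,33.7) -> (6,21.8) [heading=90, draw]
    FD 4.5: (6,21.8) -> (6,26.3) [heading=90, draw]
    -- iteration 4/4 --
    FD 12.6: (6,26.3) -> (6,38.9) [heading=90, draw]
    BK 11.9: (6,38.9) -> (6,27) [heading=90, draw]
    FD 4.5: (6,27) -> (6,31.5) [heading=90, draw]
  ]
  -- iteration 2/2 --
  FD 12.5: (6,31.5) -> (6,44) [heading=90, draw]
  FD 8.2: (6,44) -> (6,52.2) [heading=90, draw]
  REPEAT 4 [
    -- iteration 1/4 --
    FD 12.6: (6,52.2) -> (6,64.8) [heading=90, draw]
    BK 11.9: (6,64.8) -> (6,52.9) [heading=90, draw]
    FD 4.5: (6,52.9) -> (6,57.4) [heading=90, draw]
    -- iteration 2/4 --
    FD 12.6: (6,57.4) -> (6,70) [heading=90, draw]
    BK 11.9: (6,70) -> (6,58.1) [heading=90, draw]
    FD 4.5: (6,58.1) -> (6,62.6) [heading=90, draw]
    -- iteration 3/4 --
    FD 12.6: (6,62.6) -> (6,75.2) [heading=90, draw]
    BK 11.9: (6,75.2) -> (6,63.3) [heading=90, draw]
    FD 4.5: (6,63.3) -> (6,67.8) [heading=90, draw]
    -- iteration 4/4 --
    FD 12.6: (6,67.8) -> (6,80.4) [heading=90, draw]
    BK 11.9: (6,80.4) -> (6,68.5) [heading=90, draw]
    FD 4.5: (6,68.5) -> (6,73) [heading=90, draw]
  ]
]
Final: pos=(6,73), heading=90, 28 segment(s) drawn
Segments drawn: 28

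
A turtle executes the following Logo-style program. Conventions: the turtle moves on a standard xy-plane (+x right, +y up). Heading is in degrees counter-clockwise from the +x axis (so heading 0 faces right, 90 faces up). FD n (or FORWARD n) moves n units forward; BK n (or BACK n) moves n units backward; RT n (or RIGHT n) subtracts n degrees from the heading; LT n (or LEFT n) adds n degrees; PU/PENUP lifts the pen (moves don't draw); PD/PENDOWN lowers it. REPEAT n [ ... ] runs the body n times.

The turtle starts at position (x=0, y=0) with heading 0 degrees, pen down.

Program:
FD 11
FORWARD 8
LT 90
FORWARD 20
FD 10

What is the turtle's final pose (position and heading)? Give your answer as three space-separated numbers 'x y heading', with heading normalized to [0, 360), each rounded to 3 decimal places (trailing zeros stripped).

Executing turtle program step by step:
Start: pos=(0,0), heading=0, pen down
FD 11: (0,0) -> (11,0) [heading=0, draw]
FD 8: (11,0) -> (19,0) [heading=0, draw]
LT 90: heading 0 -> 90
FD 20: (19,0) -> (19,20) [heading=90, draw]
FD 10: (19,20) -> (19,30) [heading=90, draw]
Final: pos=(19,30), heading=90, 4 segment(s) drawn

Answer: 19 30 90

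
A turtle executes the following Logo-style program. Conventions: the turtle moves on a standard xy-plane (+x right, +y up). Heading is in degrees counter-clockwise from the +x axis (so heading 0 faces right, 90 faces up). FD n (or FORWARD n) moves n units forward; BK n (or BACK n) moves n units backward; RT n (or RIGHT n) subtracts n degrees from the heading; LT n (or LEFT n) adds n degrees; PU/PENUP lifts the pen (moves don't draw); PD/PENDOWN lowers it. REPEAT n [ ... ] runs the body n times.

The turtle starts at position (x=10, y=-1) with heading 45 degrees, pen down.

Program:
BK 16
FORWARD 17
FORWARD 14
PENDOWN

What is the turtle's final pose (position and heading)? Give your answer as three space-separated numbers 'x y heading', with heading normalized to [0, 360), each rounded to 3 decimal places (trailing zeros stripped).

Answer: 20.607 9.607 45

Derivation:
Executing turtle program step by step:
Start: pos=(10,-1), heading=45, pen down
BK 16: (10,-1) -> (-1.314,-12.314) [heading=45, draw]
FD 17: (-1.314,-12.314) -> (10.707,-0.293) [heading=45, draw]
FD 14: (10.707,-0.293) -> (20.607,9.607) [heading=45, draw]
PD: pen down
Final: pos=(20.607,9.607), heading=45, 3 segment(s) drawn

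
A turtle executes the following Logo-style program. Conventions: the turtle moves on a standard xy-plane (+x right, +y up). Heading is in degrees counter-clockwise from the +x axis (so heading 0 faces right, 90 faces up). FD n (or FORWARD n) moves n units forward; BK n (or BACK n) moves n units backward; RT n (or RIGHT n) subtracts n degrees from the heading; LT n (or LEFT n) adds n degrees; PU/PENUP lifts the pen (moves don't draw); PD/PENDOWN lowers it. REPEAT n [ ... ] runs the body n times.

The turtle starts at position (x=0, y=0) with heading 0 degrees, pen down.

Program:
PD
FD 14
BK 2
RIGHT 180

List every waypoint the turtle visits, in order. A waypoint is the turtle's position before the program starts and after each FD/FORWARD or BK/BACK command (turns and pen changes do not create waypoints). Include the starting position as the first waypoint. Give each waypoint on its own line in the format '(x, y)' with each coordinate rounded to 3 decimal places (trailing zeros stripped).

Answer: (0, 0)
(14, 0)
(12, 0)

Derivation:
Executing turtle program step by step:
Start: pos=(0,0), heading=0, pen down
PD: pen down
FD 14: (0,0) -> (14,0) [heading=0, draw]
BK 2: (14,0) -> (12,0) [heading=0, draw]
RT 180: heading 0 -> 180
Final: pos=(12,0), heading=180, 2 segment(s) drawn
Waypoints (3 total):
(0, 0)
(14, 0)
(12, 0)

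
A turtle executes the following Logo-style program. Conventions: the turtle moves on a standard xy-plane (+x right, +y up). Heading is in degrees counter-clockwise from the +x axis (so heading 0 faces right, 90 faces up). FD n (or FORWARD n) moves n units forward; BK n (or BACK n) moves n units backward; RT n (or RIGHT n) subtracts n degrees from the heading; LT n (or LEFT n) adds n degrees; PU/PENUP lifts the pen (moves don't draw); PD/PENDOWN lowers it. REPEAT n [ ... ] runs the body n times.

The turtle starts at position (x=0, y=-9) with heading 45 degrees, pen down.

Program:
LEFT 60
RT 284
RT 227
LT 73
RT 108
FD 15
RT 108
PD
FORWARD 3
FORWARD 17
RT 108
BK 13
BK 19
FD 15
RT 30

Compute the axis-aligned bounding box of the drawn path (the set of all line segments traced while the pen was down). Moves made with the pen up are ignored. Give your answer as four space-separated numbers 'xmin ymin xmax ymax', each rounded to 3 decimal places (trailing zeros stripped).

Answer: -31.935 -49.199 2.347 -9

Derivation:
Executing turtle program step by step:
Start: pos=(0,-9), heading=45, pen down
LT 60: heading 45 -> 105
RT 284: heading 105 -> 181
RT 227: heading 181 -> 314
LT 73: heading 314 -> 27
RT 108: heading 27 -> 279
FD 15: (0,-9) -> (2.347,-23.815) [heading=279, draw]
RT 108: heading 279 -> 171
PD: pen down
FD 3: (2.347,-23.815) -> (-0.617,-23.346) [heading=171, draw]
FD 17: (-0.617,-23.346) -> (-17.407,-20.687) [heading=171, draw]
RT 108: heading 171 -> 63
BK 13: (-17.407,-20.687) -> (-23.309,-32.27) [heading=63, draw]
BK 19: (-23.309,-32.27) -> (-31.935,-49.199) [heading=63, draw]
FD 15: (-31.935,-49.199) -> (-25.125,-35.834) [heading=63, draw]
RT 30: heading 63 -> 33
Final: pos=(-25.125,-35.834), heading=33, 6 segment(s) drawn

Segment endpoints: x in {-31.935, -25.125, -23.309, -17.407, -0.617, 0, 2.347}, y in {-49.199, -35.834, -32.27, -23.815, -23.346, -20.687, -9}
xmin=-31.935, ymin=-49.199, xmax=2.347, ymax=-9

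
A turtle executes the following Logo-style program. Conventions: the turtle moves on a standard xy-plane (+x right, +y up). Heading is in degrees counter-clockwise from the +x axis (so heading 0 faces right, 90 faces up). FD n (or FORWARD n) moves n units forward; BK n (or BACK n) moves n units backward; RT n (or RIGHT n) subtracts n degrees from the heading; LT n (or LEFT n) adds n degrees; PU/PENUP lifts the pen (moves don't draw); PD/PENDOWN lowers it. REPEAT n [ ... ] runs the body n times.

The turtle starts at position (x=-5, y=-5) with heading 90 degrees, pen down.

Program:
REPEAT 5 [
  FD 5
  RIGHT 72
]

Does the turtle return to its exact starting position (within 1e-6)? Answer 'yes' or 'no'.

Answer: yes

Derivation:
Executing turtle program step by step:
Start: pos=(-5,-5), heading=90, pen down
REPEAT 5 [
  -- iteration 1/5 --
  FD 5: (-5,-5) -> (-5,0) [heading=90, draw]
  RT 72: heading 90 -> 18
  -- iteration 2/5 --
  FD 5: (-5,0) -> (-0.245,1.545) [heading=18, draw]
  RT 72: heading 18 -> 306
  -- iteration 3/5 --
  FD 5: (-0.245,1.545) -> (2.694,-2.5) [heading=306, draw]
  RT 72: heading 306 -> 234
  -- iteration 4/5 --
  FD 5: (2.694,-2.5) -> (-0.245,-6.545) [heading=234, draw]
  RT 72: heading 234 -> 162
  -- iteration 5/5 --
  FD 5: (-0.245,-6.545) -> (-5,-5) [heading=162, draw]
  RT 72: heading 162 -> 90
]
Final: pos=(-5,-5), heading=90, 5 segment(s) drawn

Start position: (-5, -5)
Final position: (-5, -5)
Distance = 0; < 1e-6 -> CLOSED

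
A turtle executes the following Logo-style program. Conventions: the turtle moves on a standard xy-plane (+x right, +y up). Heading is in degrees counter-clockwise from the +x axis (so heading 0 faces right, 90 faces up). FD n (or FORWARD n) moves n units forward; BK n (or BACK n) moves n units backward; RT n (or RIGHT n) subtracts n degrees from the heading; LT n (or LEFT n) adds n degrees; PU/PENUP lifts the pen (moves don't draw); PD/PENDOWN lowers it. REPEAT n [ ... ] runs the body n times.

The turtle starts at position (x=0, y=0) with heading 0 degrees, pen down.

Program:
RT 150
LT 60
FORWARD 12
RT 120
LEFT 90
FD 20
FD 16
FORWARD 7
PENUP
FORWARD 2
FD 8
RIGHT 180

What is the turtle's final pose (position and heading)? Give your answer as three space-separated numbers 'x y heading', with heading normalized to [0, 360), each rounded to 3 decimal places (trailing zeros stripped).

Executing turtle program step by step:
Start: pos=(0,0), heading=0, pen down
RT 150: heading 0 -> 210
LT 60: heading 210 -> 270
FD 12: (0,0) -> (0,-12) [heading=270, draw]
RT 120: heading 270 -> 150
LT 90: heading 150 -> 240
FD 20: (0,-12) -> (-10,-29.321) [heading=240, draw]
FD 16: (-10,-29.321) -> (-18,-43.177) [heading=240, draw]
FD 7: (-18,-43.177) -> (-21.5,-49.239) [heading=240, draw]
PU: pen up
FD 2: (-21.5,-49.239) -> (-22.5,-50.971) [heading=240, move]
FD 8: (-22.5,-50.971) -> (-26.5,-57.899) [heading=240, move]
RT 180: heading 240 -> 60
Final: pos=(-26.5,-57.899), heading=60, 4 segment(s) drawn

Answer: -26.5 -57.899 60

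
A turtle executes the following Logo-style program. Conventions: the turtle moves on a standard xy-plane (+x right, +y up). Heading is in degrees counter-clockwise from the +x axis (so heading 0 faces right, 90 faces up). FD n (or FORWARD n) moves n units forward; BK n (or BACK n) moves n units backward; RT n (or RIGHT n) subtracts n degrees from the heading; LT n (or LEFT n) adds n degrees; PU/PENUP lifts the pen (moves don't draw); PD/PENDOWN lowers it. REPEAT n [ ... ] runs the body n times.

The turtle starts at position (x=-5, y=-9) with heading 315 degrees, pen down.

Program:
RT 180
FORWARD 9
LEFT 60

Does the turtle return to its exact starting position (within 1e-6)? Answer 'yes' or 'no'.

Answer: no

Derivation:
Executing turtle program step by step:
Start: pos=(-5,-9), heading=315, pen down
RT 180: heading 315 -> 135
FD 9: (-5,-9) -> (-11.364,-2.636) [heading=135, draw]
LT 60: heading 135 -> 195
Final: pos=(-11.364,-2.636), heading=195, 1 segment(s) drawn

Start position: (-5, -9)
Final position: (-11.364, -2.636)
Distance = 9; >= 1e-6 -> NOT closed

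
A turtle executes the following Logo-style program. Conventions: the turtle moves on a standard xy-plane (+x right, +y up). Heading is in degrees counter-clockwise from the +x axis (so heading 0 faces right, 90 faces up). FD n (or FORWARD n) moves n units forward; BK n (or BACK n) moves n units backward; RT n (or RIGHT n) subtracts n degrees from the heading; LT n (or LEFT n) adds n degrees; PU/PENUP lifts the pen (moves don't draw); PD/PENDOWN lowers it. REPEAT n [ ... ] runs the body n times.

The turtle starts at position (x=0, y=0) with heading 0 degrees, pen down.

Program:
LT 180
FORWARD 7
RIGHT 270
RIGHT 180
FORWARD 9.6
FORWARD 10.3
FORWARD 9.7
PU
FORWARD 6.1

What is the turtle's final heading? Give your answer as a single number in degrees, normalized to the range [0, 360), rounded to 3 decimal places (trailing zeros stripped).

Executing turtle program step by step:
Start: pos=(0,0), heading=0, pen down
LT 180: heading 0 -> 180
FD 7: (0,0) -> (-7,0) [heading=180, draw]
RT 270: heading 180 -> 270
RT 180: heading 270 -> 90
FD 9.6: (-7,0) -> (-7,9.6) [heading=90, draw]
FD 10.3: (-7,9.6) -> (-7,19.9) [heading=90, draw]
FD 9.7: (-7,19.9) -> (-7,29.6) [heading=90, draw]
PU: pen up
FD 6.1: (-7,29.6) -> (-7,35.7) [heading=90, move]
Final: pos=(-7,35.7), heading=90, 4 segment(s) drawn

Answer: 90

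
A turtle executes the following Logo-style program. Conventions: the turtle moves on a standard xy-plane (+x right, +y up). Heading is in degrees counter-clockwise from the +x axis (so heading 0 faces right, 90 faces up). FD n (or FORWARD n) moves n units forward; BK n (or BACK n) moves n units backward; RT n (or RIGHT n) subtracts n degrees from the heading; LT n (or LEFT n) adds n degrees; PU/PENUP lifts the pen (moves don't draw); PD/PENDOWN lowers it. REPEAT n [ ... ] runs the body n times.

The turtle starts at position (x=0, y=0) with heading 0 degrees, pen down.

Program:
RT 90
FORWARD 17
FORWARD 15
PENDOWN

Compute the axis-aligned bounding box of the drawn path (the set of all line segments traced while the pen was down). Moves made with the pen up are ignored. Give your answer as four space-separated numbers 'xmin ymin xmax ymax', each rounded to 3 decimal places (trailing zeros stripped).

Answer: 0 -32 0 0

Derivation:
Executing turtle program step by step:
Start: pos=(0,0), heading=0, pen down
RT 90: heading 0 -> 270
FD 17: (0,0) -> (0,-17) [heading=270, draw]
FD 15: (0,-17) -> (0,-32) [heading=270, draw]
PD: pen down
Final: pos=(0,-32), heading=270, 2 segment(s) drawn

Segment endpoints: x in {0, 0, 0}, y in {-32, -17, 0}
xmin=0, ymin=-32, xmax=0, ymax=0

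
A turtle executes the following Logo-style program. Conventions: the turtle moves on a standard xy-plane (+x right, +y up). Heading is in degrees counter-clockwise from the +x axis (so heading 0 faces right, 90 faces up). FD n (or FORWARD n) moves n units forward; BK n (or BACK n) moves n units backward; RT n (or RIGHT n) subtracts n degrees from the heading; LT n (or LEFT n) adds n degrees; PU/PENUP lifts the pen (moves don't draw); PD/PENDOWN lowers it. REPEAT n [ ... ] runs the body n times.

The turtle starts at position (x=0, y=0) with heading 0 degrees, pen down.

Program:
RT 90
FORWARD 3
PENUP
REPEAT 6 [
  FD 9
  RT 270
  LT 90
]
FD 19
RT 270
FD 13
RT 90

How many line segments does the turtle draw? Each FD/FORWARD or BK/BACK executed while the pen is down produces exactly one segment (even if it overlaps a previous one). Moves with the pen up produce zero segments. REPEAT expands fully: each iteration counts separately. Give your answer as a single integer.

Executing turtle program step by step:
Start: pos=(0,0), heading=0, pen down
RT 90: heading 0 -> 270
FD 3: (0,0) -> (0,-3) [heading=270, draw]
PU: pen up
REPEAT 6 [
  -- iteration 1/6 --
  FD 9: (0,-3) -> (0,-12) [heading=270, move]
  RT 270: heading 270 -> 0
  LT 90: heading 0 -> 90
  -- iteration 2/6 --
  FD 9: (0,-12) -> (0,-3) [heading=90, move]
  RT 270: heading 90 -> 180
  LT 90: heading 180 -> 270
  -- iteration 3/6 --
  FD 9: (0,-3) -> (0,-12) [heading=270, move]
  RT 270: heading 270 -> 0
  LT 90: heading 0 -> 90
  -- iteration 4/6 --
  FD 9: (0,-12) -> (0,-3) [heading=90, move]
  RT 270: heading 90 -> 180
  LT 90: heading 180 -> 270
  -- iteration 5/6 --
  FD 9: (0,-3) -> (0,-12) [heading=270, move]
  RT 270: heading 270 -> 0
  LT 90: heading 0 -> 90
  -- iteration 6/6 --
  FD 9: (0,-12) -> (0,-3) [heading=90, move]
  RT 270: heading 90 -> 180
  LT 90: heading 180 -> 270
]
FD 19: (0,-3) -> (0,-22) [heading=270, move]
RT 270: heading 270 -> 0
FD 13: (0,-22) -> (13,-22) [heading=0, move]
RT 90: heading 0 -> 270
Final: pos=(13,-22), heading=270, 1 segment(s) drawn
Segments drawn: 1

Answer: 1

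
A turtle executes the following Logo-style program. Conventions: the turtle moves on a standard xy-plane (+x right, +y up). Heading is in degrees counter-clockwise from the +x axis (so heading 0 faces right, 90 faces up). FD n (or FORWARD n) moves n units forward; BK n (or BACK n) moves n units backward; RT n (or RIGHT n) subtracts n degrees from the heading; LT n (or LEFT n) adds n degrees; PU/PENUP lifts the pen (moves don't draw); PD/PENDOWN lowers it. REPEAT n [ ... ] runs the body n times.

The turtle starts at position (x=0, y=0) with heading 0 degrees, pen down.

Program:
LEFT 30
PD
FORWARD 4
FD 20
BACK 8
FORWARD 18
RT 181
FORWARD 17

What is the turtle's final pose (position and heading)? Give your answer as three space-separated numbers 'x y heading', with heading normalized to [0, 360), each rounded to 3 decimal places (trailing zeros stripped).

Answer: 14.576 8.758 209

Derivation:
Executing turtle program step by step:
Start: pos=(0,0), heading=0, pen down
LT 30: heading 0 -> 30
PD: pen down
FD 4: (0,0) -> (3.464,2) [heading=30, draw]
FD 20: (3.464,2) -> (20.785,12) [heading=30, draw]
BK 8: (20.785,12) -> (13.856,8) [heading=30, draw]
FD 18: (13.856,8) -> (29.445,17) [heading=30, draw]
RT 181: heading 30 -> 209
FD 17: (29.445,17) -> (14.576,8.758) [heading=209, draw]
Final: pos=(14.576,8.758), heading=209, 5 segment(s) drawn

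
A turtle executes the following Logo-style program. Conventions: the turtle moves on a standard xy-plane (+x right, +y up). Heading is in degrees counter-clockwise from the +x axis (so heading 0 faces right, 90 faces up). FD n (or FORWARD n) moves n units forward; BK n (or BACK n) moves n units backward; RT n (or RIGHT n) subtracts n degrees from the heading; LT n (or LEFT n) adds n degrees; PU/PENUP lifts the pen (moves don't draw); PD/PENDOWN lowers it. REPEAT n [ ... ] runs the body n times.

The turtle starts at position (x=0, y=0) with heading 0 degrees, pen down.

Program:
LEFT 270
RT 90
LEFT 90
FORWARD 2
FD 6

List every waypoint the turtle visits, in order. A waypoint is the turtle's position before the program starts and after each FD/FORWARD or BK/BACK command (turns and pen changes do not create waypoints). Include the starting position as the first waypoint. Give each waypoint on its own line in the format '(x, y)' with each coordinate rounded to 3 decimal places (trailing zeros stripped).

Answer: (0, 0)
(0, -2)
(0, -8)

Derivation:
Executing turtle program step by step:
Start: pos=(0,0), heading=0, pen down
LT 270: heading 0 -> 270
RT 90: heading 270 -> 180
LT 90: heading 180 -> 270
FD 2: (0,0) -> (0,-2) [heading=270, draw]
FD 6: (0,-2) -> (0,-8) [heading=270, draw]
Final: pos=(0,-8), heading=270, 2 segment(s) drawn
Waypoints (3 total):
(0, 0)
(0, -2)
(0, -8)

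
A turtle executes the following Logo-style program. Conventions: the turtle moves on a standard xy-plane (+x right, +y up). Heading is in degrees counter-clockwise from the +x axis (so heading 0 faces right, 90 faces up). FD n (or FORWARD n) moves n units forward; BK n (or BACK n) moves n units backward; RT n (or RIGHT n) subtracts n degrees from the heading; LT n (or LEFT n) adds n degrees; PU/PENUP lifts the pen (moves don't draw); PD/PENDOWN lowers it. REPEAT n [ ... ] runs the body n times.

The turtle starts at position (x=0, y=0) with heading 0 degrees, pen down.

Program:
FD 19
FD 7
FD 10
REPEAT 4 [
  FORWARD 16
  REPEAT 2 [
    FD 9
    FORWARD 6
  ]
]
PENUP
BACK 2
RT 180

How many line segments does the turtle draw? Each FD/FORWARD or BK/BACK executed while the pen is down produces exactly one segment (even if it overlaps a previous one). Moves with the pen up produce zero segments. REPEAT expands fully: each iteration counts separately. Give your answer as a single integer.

Answer: 23

Derivation:
Executing turtle program step by step:
Start: pos=(0,0), heading=0, pen down
FD 19: (0,0) -> (19,0) [heading=0, draw]
FD 7: (19,0) -> (26,0) [heading=0, draw]
FD 10: (26,0) -> (36,0) [heading=0, draw]
REPEAT 4 [
  -- iteration 1/4 --
  FD 16: (36,0) -> (52,0) [heading=0, draw]
  REPEAT 2 [
    -- iteration 1/2 --
    FD 9: (52,0) -> (61,0) [heading=0, draw]
    FD 6: (61,0) -> (67,0) [heading=0, draw]
    -- iteration 2/2 --
    FD 9: (67,0) -> (76,0) [heading=0, draw]
    FD 6: (76,0) -> (82,0) [heading=0, draw]
  ]
  -- iteration 2/4 --
  FD 16: (82,0) -> (98,0) [heading=0, draw]
  REPEAT 2 [
    -- iteration 1/2 --
    FD 9: (98,0) -> (107,0) [heading=0, draw]
    FD 6: (107,0) -> (113,0) [heading=0, draw]
    -- iteration 2/2 --
    FD 9: (113,0) -> (122,0) [heading=0, draw]
    FD 6: (122,0) -> (128,0) [heading=0, draw]
  ]
  -- iteration 3/4 --
  FD 16: (128,0) -> (144,0) [heading=0, draw]
  REPEAT 2 [
    -- iteration 1/2 --
    FD 9: (144,0) -> (153,0) [heading=0, draw]
    FD 6: (153,0) -> (159,0) [heading=0, draw]
    -- iteration 2/2 --
    FD 9: (159,0) -> (168,0) [heading=0, draw]
    FD 6: (168,0) -> (174,0) [heading=0, draw]
  ]
  -- iteration 4/4 --
  FD 16: (174,0) -> (190,0) [heading=0, draw]
  REPEAT 2 [
    -- iteration 1/2 --
    FD 9: (190,0) -> (199,0) [heading=0, draw]
    FD 6: (199,0) -> (205,0) [heading=0, draw]
    -- iteration 2/2 --
    FD 9: (205,0) -> (214,0) [heading=0, draw]
    FD 6: (214,0) -> (220,0) [heading=0, draw]
  ]
]
PU: pen up
BK 2: (220,0) -> (218,0) [heading=0, move]
RT 180: heading 0 -> 180
Final: pos=(218,0), heading=180, 23 segment(s) drawn
Segments drawn: 23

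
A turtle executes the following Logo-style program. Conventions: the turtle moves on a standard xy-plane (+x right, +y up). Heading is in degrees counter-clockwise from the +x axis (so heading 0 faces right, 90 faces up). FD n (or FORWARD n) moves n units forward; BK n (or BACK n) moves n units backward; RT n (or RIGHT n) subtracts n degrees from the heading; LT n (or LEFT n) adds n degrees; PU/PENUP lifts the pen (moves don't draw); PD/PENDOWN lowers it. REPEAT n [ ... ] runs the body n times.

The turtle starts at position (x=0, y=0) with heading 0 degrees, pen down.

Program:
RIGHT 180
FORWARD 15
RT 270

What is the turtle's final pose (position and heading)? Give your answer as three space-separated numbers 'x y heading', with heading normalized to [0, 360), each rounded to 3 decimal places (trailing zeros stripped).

Answer: -15 0 270

Derivation:
Executing turtle program step by step:
Start: pos=(0,0), heading=0, pen down
RT 180: heading 0 -> 180
FD 15: (0,0) -> (-15,0) [heading=180, draw]
RT 270: heading 180 -> 270
Final: pos=(-15,0), heading=270, 1 segment(s) drawn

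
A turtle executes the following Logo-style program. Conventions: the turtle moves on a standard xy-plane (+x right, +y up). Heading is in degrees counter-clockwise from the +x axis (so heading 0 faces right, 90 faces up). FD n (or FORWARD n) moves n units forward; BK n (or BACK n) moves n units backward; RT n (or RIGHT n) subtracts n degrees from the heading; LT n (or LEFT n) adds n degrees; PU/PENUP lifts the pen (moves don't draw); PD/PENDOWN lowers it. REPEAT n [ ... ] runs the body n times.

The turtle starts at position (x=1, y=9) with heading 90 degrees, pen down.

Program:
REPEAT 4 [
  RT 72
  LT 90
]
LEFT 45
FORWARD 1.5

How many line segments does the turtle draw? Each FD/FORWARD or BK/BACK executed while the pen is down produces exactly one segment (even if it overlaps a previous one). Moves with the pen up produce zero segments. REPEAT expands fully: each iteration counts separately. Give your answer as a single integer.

Answer: 1

Derivation:
Executing turtle program step by step:
Start: pos=(1,9), heading=90, pen down
REPEAT 4 [
  -- iteration 1/4 --
  RT 72: heading 90 -> 18
  LT 90: heading 18 -> 108
  -- iteration 2/4 --
  RT 72: heading 108 -> 36
  LT 90: heading 36 -> 126
  -- iteration 3/4 --
  RT 72: heading 126 -> 54
  LT 90: heading 54 -> 144
  -- iteration 4/4 --
  RT 72: heading 144 -> 72
  LT 90: heading 72 -> 162
]
LT 45: heading 162 -> 207
FD 1.5: (1,9) -> (-0.337,8.319) [heading=207, draw]
Final: pos=(-0.337,8.319), heading=207, 1 segment(s) drawn
Segments drawn: 1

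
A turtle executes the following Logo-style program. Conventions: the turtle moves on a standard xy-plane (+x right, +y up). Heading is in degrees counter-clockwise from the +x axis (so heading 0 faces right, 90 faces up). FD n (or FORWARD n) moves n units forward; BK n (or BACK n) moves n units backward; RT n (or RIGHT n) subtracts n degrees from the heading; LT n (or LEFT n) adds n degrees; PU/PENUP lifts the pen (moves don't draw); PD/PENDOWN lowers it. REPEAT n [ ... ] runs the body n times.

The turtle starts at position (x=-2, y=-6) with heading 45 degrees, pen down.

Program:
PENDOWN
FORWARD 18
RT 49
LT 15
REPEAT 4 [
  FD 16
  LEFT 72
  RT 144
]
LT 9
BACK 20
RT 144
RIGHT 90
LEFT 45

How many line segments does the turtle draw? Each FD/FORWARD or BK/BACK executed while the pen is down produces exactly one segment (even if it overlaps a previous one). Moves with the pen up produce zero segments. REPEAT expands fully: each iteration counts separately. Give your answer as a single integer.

Answer: 6

Derivation:
Executing turtle program step by step:
Start: pos=(-2,-6), heading=45, pen down
PD: pen down
FD 18: (-2,-6) -> (10.728,6.728) [heading=45, draw]
RT 49: heading 45 -> 356
LT 15: heading 356 -> 11
REPEAT 4 [
  -- iteration 1/4 --
  FD 16: (10.728,6.728) -> (26.434,9.781) [heading=11, draw]
  LT 72: heading 11 -> 83
  RT 144: heading 83 -> 299
  -- iteration 2/4 --
  FD 16: (26.434,9.781) -> (34.191,-4.213) [heading=299, draw]
  LT 72: heading 299 -> 11
  RT 144: heading 11 -> 227
  -- iteration 3/4 --
  FD 16: (34.191,-4.213) -> (23.279,-15.915) [heading=227, draw]
  LT 72: heading 227 -> 299
  RT 144: heading 299 -> 155
  -- iteration 4/4 --
  FD 16: (23.279,-15.915) -> (8.778,-9.153) [heading=155, draw]
  LT 72: heading 155 -> 227
  RT 144: heading 227 -> 83
]
LT 9: heading 83 -> 92
BK 20: (8.778,-9.153) -> (9.476,-29.141) [heading=92, draw]
RT 144: heading 92 -> 308
RT 90: heading 308 -> 218
LT 45: heading 218 -> 263
Final: pos=(9.476,-29.141), heading=263, 6 segment(s) drawn
Segments drawn: 6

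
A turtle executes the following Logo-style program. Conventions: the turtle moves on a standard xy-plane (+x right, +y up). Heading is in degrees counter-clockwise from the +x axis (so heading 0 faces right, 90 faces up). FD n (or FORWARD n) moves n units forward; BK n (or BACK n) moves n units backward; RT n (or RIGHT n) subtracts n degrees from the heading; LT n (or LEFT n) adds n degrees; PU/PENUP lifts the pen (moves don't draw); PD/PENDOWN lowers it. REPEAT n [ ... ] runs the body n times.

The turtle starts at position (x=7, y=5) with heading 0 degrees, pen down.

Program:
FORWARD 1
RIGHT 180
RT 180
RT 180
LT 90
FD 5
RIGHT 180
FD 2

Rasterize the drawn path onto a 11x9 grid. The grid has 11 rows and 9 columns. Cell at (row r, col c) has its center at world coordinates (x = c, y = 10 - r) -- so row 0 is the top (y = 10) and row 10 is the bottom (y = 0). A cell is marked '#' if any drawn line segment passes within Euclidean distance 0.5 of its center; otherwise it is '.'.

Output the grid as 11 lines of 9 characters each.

Segment 0: (7,5) -> (8,5)
Segment 1: (8,5) -> (8,0)
Segment 2: (8,0) -> (8,2)

Answer: .........
.........
.........
.........
.........
.......##
........#
........#
........#
........#
........#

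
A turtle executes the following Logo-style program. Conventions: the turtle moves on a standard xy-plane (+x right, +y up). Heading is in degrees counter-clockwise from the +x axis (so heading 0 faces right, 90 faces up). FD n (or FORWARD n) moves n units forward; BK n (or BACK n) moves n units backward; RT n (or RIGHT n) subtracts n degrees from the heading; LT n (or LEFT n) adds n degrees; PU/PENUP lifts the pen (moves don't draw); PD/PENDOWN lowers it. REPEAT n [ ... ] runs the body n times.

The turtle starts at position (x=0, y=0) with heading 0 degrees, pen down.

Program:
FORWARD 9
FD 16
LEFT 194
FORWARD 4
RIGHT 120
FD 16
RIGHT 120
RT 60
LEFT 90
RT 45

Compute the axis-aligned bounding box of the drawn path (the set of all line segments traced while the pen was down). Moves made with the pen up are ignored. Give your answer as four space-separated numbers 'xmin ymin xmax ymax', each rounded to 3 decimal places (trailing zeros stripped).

Answer: 0 -0.968 25.529 14.412

Derivation:
Executing turtle program step by step:
Start: pos=(0,0), heading=0, pen down
FD 9: (0,0) -> (9,0) [heading=0, draw]
FD 16: (9,0) -> (25,0) [heading=0, draw]
LT 194: heading 0 -> 194
FD 4: (25,0) -> (21.119,-0.968) [heading=194, draw]
RT 120: heading 194 -> 74
FD 16: (21.119,-0.968) -> (25.529,14.412) [heading=74, draw]
RT 120: heading 74 -> 314
RT 60: heading 314 -> 254
LT 90: heading 254 -> 344
RT 45: heading 344 -> 299
Final: pos=(25.529,14.412), heading=299, 4 segment(s) drawn

Segment endpoints: x in {0, 9, 21.119, 25, 25.529}, y in {-0.968, 0, 14.412}
xmin=0, ymin=-0.968, xmax=25.529, ymax=14.412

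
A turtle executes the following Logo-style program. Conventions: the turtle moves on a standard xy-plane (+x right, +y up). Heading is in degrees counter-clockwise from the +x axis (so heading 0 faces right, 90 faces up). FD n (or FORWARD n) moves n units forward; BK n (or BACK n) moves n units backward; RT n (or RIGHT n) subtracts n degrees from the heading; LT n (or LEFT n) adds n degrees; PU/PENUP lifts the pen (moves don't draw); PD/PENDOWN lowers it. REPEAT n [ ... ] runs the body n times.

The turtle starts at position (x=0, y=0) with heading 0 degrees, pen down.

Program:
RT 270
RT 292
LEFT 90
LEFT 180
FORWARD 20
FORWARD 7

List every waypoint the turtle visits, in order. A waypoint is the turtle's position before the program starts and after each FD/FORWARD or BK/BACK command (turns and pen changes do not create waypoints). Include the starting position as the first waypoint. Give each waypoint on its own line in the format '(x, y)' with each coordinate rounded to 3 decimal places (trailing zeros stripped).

Executing turtle program step by step:
Start: pos=(0,0), heading=0, pen down
RT 270: heading 0 -> 90
RT 292: heading 90 -> 158
LT 90: heading 158 -> 248
LT 180: heading 248 -> 68
FD 20: (0,0) -> (7.492,18.544) [heading=68, draw]
FD 7: (7.492,18.544) -> (10.114,25.034) [heading=68, draw]
Final: pos=(10.114,25.034), heading=68, 2 segment(s) drawn
Waypoints (3 total):
(0, 0)
(7.492, 18.544)
(10.114, 25.034)

Answer: (0, 0)
(7.492, 18.544)
(10.114, 25.034)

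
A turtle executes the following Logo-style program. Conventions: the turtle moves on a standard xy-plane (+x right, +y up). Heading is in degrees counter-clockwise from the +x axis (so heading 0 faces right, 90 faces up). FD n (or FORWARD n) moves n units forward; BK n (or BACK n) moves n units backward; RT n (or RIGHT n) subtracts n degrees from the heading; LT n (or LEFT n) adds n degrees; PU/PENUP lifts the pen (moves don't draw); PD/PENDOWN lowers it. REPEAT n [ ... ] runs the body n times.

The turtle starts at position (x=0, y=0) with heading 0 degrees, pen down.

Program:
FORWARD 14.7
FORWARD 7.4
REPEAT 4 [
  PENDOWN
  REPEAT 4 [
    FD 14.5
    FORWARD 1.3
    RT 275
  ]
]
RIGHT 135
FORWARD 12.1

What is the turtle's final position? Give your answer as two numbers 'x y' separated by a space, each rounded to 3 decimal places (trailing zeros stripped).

Executing turtle program step by step:
Start: pos=(0,0), heading=0, pen down
FD 14.7: (0,0) -> (14.7,0) [heading=0, draw]
FD 7.4: (14.7,0) -> (22.1,0) [heading=0, draw]
REPEAT 4 [
  -- iteration 1/4 --
  PD: pen down
  REPEAT 4 [
    -- iteration 1/4 --
    FD 14.5: (22.1,0) -> (36.6,0) [heading=0, draw]
    FD 1.3: (36.6,0) -> (37.9,0) [heading=0, draw]
    RT 275: heading 0 -> 85
    -- iteration 2/4 --
    FD 14.5: (37.9,0) -> (39.164,14.445) [heading=85, draw]
    FD 1.3: (39.164,14.445) -> (39.277,15.74) [heading=85, draw]
    RT 275: heading 85 -> 170
    -- iteration 3/4 --
    FD 14.5: (39.277,15.74) -> (24.997,18.258) [heading=170, draw]
    FD 1.3: (24.997,18.258) -> (23.717,18.484) [heading=170, draw]
    RT 275: heading 170 -> 255
    -- iteration 4/4 --
    FD 14.5: (23.717,18.484) -> (19.964,4.478) [heading=255, draw]
    FD 1.3: (19.964,4.478) -> (19.628,3.222) [heading=255, draw]
    RT 275: heading 255 -> 340
  ]
  -- iteration 2/4 --
  PD: pen down
  REPEAT 4 [
    -- iteration 1/4 --
    FD 14.5: (19.628,3.222) -> (33.253,-1.737) [heading=340, draw]
    FD 1.3: (33.253,-1.737) -> (34.475,-2.182) [heading=340, draw]
    RT 275: heading 340 -> 65
    -- iteration 2/4 --
    FD 14.5: (34.475,-2.182) -> (40.603,10.959) [heading=65, draw]
    FD 1.3: (40.603,10.959) -> (41.152,12.138) [heading=65, draw]
    RT 275: heading 65 -> 150
    -- iteration 3/4 --
    FD 14.5: (41.152,12.138) -> (28.595,19.388) [heading=150, draw]
    FD 1.3: (28.595,19.388) -> (27.469,20.038) [heading=150, draw]
    RT 275: heading 150 -> 235
    -- iteration 4/4 --
    FD 14.5: (27.469,20.038) -> (19.152,8.16) [heading=235, draw]
    FD 1.3: (19.152,8.16) -> (18.407,7.095) [heading=235, draw]
    RT 275: heading 235 -> 320
  ]
  -- iteration 3/4 --
  PD: pen down
  REPEAT 4 [
    -- iteration 1/4 --
    FD 14.5: (18.407,7.095) -> (29.514,-2.225) [heading=320, draw]
    FD 1.3: (29.514,-2.225) -> (30.51,-3.061) [heading=320, draw]
    RT 275: heading 320 -> 45
    -- iteration 2/4 --
    FD 14.5: (30.51,-3.061) -> (40.763,7.192) [heading=45, draw]
    FD 1.3: (40.763,7.192) -> (41.682,8.111) [heading=45, draw]
    RT 275: heading 45 -> 130
    -- iteration 3/4 --
    FD 14.5: (41.682,8.111) -> (32.362,19.219) [heading=130, draw]
    FD 1.3: (32.362,19.219) -> (31.526,20.215) [heading=130, draw]
    RT 275: heading 130 -> 215
    -- iteration 4/4 --
    FD 14.5: (31.526,20.215) -> (19.649,11.898) [heading=215, draw]
    FD 1.3: (19.649,11.898) -> (18.584,11.152) [heading=215, draw]
    RT 275: heading 215 -> 300
  ]
  -- iteration 4/4 --
  PD: pen down
  REPEAT 4 [
    -- iteration 1/4 --
    FD 14.5: (18.584,11.152) -> (25.834,-1.405) [heading=300, draw]
    FD 1.3: (25.834,-1.405) -> (26.484,-2.531) [heading=300, draw]
    RT 275: heading 300 -> 25
    -- iteration 2/4 --
    FD 14.5: (26.484,-2.531) -> (39.625,3.597) [heading=25, draw]
    FD 1.3: (39.625,3.597) -> (40.803,4.146) [heading=25, draw]
    RT 275: heading 25 -> 110
    -- iteration 3/4 --
    FD 14.5: (40.803,4.146) -> (35.844,17.772) [heading=110, draw]
    FD 1.3: (35.844,17.772) -> (35.399,18.994) [heading=110, draw]
    RT 275: heading 110 -> 195
    -- iteration 4/4 --
    FD 14.5: (35.399,18.994) -> (21.394,15.241) [heading=195, draw]
    FD 1.3: (21.394,15.241) -> (20.138,14.904) [heading=195, draw]
    RT 275: heading 195 -> 280
  ]
]
RT 135: heading 280 -> 145
FD 12.1: (20.138,14.904) -> (10.226,21.845) [heading=145, draw]
Final: pos=(10.226,21.845), heading=145, 35 segment(s) drawn

Answer: 10.226 21.845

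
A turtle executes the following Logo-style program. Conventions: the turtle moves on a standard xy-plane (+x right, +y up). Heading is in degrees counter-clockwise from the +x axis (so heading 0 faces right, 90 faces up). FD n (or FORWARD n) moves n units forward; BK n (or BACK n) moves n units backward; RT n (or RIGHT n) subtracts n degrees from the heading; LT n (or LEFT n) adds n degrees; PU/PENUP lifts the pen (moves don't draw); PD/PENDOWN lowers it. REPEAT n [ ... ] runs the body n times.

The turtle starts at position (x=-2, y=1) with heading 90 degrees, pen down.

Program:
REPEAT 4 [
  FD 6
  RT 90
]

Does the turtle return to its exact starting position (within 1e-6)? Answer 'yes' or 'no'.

Answer: yes

Derivation:
Executing turtle program step by step:
Start: pos=(-2,1), heading=90, pen down
REPEAT 4 [
  -- iteration 1/4 --
  FD 6: (-2,1) -> (-2,7) [heading=90, draw]
  RT 90: heading 90 -> 0
  -- iteration 2/4 --
  FD 6: (-2,7) -> (4,7) [heading=0, draw]
  RT 90: heading 0 -> 270
  -- iteration 3/4 --
  FD 6: (4,7) -> (4,1) [heading=270, draw]
  RT 90: heading 270 -> 180
  -- iteration 4/4 --
  FD 6: (4,1) -> (-2,1) [heading=180, draw]
  RT 90: heading 180 -> 90
]
Final: pos=(-2,1), heading=90, 4 segment(s) drawn

Start position: (-2, 1)
Final position: (-2, 1)
Distance = 0; < 1e-6 -> CLOSED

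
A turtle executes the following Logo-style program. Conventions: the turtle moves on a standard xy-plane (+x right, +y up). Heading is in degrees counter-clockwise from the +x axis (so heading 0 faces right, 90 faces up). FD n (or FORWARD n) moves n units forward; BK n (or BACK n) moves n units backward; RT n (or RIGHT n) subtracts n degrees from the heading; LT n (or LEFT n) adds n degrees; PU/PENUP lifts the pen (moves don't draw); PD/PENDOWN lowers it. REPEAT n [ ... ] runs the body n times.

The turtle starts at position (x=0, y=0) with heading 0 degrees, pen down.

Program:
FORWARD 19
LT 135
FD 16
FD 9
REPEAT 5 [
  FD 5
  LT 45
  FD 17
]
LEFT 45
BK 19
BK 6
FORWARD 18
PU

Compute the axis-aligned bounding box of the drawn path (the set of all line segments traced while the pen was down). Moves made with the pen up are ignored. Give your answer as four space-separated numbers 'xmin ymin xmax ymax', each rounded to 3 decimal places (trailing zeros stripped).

Answer: -39.77 -49.577 19 21.213

Derivation:
Executing turtle program step by step:
Start: pos=(0,0), heading=0, pen down
FD 19: (0,0) -> (19,0) [heading=0, draw]
LT 135: heading 0 -> 135
FD 16: (19,0) -> (7.686,11.314) [heading=135, draw]
FD 9: (7.686,11.314) -> (1.322,17.678) [heading=135, draw]
REPEAT 5 [
  -- iteration 1/5 --
  FD 5: (1.322,17.678) -> (-2.213,21.213) [heading=135, draw]
  LT 45: heading 135 -> 180
  FD 17: (-2.213,21.213) -> (-19.213,21.213) [heading=180, draw]
  -- iteration 2/5 --
  FD 5: (-19.213,21.213) -> (-24.213,21.213) [heading=180, draw]
  LT 45: heading 180 -> 225
  FD 17: (-24.213,21.213) -> (-36.234,9.192) [heading=225, draw]
  -- iteration 3/5 --
  FD 5: (-36.234,9.192) -> (-39.77,5.657) [heading=225, draw]
  LT 45: heading 225 -> 270
  FD 17: (-39.77,5.657) -> (-39.77,-11.343) [heading=270, draw]
  -- iteration 4/5 --
  FD 5: (-39.77,-11.343) -> (-39.77,-16.343) [heading=270, draw]
  LT 45: heading 270 -> 315
  FD 17: (-39.77,-16.343) -> (-27.749,-28.364) [heading=315, draw]
  -- iteration 5/5 --
  FD 5: (-27.749,-28.364) -> (-24.213,-31.899) [heading=315, draw]
  LT 45: heading 315 -> 0
  FD 17: (-24.213,-31.899) -> (-7.213,-31.899) [heading=0, draw]
]
LT 45: heading 0 -> 45
BK 19: (-7.213,-31.899) -> (-20.648,-45.335) [heading=45, draw]
BK 6: (-20.648,-45.335) -> (-24.891,-49.577) [heading=45, draw]
FD 18: (-24.891,-49.577) -> (-12.163,-36.849) [heading=45, draw]
PU: pen up
Final: pos=(-12.163,-36.849), heading=45, 16 segment(s) drawn

Segment endpoints: x in {-39.77, -36.234, -27.749, -24.891, -24.213, -24.213, -20.648, -19.213, -12.163, -7.213, -2.213, 0, 1.322, 7.686, 19}, y in {-49.577, -45.335, -36.849, -31.899, -31.899, -28.364, -16.343, -11.343, 0, 5.657, 9.192, 11.314, 17.678, 21.213, 21.213}
xmin=-39.77, ymin=-49.577, xmax=19, ymax=21.213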